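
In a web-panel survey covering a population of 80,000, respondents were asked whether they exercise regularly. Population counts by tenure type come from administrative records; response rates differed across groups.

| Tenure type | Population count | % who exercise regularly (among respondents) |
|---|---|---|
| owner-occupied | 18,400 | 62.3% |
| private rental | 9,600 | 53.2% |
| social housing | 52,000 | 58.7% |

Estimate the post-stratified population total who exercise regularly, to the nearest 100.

47,100

Apply each group's respondent rate to its population count:
  owner-occupied: 18,400 × 62.3% = 11463.2
  private rental: 9,600 × 53.2% = 5107.2
  social housing: 52,000 × 58.7% = 30,524
Estimated total = 47094.4 → 47,100.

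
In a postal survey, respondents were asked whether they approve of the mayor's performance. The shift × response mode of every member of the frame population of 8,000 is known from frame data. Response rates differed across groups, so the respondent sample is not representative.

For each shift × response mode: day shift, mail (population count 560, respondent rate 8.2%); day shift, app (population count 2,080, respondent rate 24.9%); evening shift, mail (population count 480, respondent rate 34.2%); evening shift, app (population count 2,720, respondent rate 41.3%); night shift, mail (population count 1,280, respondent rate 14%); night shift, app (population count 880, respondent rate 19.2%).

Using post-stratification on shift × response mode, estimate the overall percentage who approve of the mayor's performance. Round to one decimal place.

Post-stratification weights by population share, not respondent share:
  day shift, mail: (560/8,000) × 8.2 = 0.574
  day shift, app: (2,080/8,000) × 24.9 = 6.474
  evening shift, mail: (480/8,000) × 34.2 = 2.052
  evening shift, app: (2,720/8,000) × 41.3 = 14.042
  night shift, mail: (1,280/8,000) × 14 = 2.24
  night shift, app: (880/8,000) × 19.2 = 2.112
Post-stratified estimate = 27.494 → 27.5%.

27.5%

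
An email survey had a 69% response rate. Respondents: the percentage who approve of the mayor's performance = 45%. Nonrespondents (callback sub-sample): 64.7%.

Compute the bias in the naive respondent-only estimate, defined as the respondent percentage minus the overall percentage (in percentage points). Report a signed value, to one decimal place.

-6.1 percentage points

Nonresponse fraction = 1 − 0.69 = 0.31.
Bias = (nonresponse fraction) × (respondent percentage − nonrespondent percentage)
     = 0.31 × (45 − 64.7) = 0.31 × -19.7 = -6.107.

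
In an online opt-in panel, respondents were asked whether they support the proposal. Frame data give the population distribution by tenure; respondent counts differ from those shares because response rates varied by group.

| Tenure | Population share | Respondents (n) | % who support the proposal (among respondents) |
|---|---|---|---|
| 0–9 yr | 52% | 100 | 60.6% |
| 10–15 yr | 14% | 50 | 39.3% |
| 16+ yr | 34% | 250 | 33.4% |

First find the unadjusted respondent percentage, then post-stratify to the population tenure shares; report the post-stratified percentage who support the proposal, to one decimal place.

Without adjustment, the pooled respondent share is:
  (100/400)×60.6 + (50/400)×39.3 + (250/400)×33.4 = 40.9375%
Post-stratifying to population shares instead:
  0.52×60.6 + 0.14×39.3 + 0.34×33.4 = 48.37%

48.4%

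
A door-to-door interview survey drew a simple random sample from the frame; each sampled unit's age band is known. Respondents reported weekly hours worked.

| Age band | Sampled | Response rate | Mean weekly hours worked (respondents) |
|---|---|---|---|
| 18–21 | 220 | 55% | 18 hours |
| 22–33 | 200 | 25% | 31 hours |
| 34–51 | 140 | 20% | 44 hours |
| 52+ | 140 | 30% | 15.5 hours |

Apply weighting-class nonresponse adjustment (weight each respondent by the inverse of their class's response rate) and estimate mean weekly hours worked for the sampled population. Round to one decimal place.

26.4

Inverse-response-rate weighting restores each class to its sampled count, so class totals weight by n_sampled:
  18–21: 220 × 18 = 3960
  22–33: 200 × 31 = 6200
  34–51: 140 × 44 = 6160
  52+: 140 × 15.5 = 2170
Adjusted estimate = 18,490 / 700 = 26.4143 → 26.4.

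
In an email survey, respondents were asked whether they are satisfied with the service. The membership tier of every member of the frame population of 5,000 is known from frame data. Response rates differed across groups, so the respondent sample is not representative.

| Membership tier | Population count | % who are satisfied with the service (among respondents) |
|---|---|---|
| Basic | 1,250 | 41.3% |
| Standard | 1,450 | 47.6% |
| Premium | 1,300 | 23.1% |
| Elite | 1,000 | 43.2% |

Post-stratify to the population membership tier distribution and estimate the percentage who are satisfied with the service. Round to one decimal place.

Each cell contributes population-share × respondent value:
  Basic: (1,250/5,000) × 41.3 = 10.325
  Standard: (1,450/5,000) × 47.6 = 13.804
  Premium: (1,300/5,000) × 23.1 = 6.006
  Elite: (1,000/5,000) × 43.2 = 8.64
Post-stratified estimate = 38.775 → 38.8%.

38.8%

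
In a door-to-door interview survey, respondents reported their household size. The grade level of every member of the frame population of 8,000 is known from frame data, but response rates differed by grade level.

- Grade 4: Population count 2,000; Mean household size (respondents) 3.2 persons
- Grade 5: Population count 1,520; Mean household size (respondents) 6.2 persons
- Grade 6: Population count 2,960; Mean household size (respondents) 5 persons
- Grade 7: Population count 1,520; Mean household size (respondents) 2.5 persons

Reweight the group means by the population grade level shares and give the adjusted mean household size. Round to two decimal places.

4.30

Post-stratification weights by population share, not respondent share:
  Grade 4: (2,000/8,000) × 3.2 = 0.8
  Grade 5: (1,520/8,000) × 6.2 = 1.178
  Grade 6: (2,960/8,000) × 5 = 1.85
  Grade 7: (1,520/8,000) × 2.5 = 0.475
Post-stratified estimate = 4.303 → 4.30.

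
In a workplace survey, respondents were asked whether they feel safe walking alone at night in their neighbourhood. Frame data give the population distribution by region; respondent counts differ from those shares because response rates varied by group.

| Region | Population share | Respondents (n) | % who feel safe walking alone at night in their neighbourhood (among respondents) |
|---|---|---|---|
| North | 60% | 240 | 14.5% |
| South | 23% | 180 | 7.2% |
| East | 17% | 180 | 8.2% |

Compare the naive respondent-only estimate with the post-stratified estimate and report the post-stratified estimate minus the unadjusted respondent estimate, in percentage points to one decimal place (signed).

+1.3 percentage points

Without adjustment, the pooled respondent share is:
  (240/600)×14.5 + (180/600)×7.2 + (180/600)×8.2 = 10.42%
Post-stratified estimate weights by population shares:
  0.6×14.5 + 0.23×7.2 + 0.17×8.2 = 11.75%
Difference = 11.75 − 10.42 = 1.33 pp.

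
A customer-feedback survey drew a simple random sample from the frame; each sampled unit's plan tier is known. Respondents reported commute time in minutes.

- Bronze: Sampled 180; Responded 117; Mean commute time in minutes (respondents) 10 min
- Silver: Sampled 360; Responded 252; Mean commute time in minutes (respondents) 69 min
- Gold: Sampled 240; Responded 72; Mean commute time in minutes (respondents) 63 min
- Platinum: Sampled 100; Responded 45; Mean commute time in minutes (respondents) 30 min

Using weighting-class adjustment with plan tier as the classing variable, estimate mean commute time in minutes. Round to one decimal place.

50.9

Response rates by class: Bronze 117/180 = 65%, Silver 252/360 = 70%, Gold 72/240 = 30%, Platinum 45/100 = 45%.
Each respondent's weight = sampled/responded in their class; summing within a class gives n_sampled, so:
  Bronze: 180 × 10 = 1800
  Silver: 360 × 69 = 24,840
  Gold: 240 × 63 = 15,120
  Platinum: 100 × 30 = 3000
Adjusted estimate = 44,760 / 880 = 50.8636 → 50.9.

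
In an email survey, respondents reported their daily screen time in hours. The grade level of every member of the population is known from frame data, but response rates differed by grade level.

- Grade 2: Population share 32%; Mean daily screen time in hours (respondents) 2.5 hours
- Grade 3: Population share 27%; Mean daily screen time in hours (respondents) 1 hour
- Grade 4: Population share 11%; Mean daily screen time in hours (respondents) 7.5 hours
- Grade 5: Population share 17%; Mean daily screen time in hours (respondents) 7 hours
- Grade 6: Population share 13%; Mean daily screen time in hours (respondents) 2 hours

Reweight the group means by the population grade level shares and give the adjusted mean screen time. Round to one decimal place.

Reweight to the known grade level distribution:
  Grade 2: 0.32 × 2.5 = 0.8
  Grade 3: 0.27 × 1 = 0.27
  Grade 4: 0.11 × 7.5 = 0.825
  Grade 5: 0.17 × 7 = 1.19
  Grade 6: 0.13 × 2 = 0.26
Post-stratified estimate = 3.345 → 3.3.

3.3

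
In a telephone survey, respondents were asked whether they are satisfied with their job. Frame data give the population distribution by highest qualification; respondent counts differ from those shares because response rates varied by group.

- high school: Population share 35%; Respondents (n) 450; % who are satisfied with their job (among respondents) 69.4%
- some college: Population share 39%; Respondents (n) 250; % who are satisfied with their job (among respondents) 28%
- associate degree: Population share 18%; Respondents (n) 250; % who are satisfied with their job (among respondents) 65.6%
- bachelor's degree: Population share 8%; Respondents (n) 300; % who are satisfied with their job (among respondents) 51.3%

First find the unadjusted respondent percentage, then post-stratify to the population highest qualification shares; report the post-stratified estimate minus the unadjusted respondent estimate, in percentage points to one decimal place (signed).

Unadjusted (pooled respondent) estimate weights by respondent counts:
  (450/1250)×69.4 + (250/1250)×28 + (250/1250)×65.6 + (300/1250)×51.3 = 56.016%
Post-stratified estimate weights by population shares:
  0.35×69.4 + 0.39×28 + 0.18×65.6 + 0.08×51.3 = 51.122%
Difference = 51.122 − 56.016 = -4.894 pp.

-4.9 percentage points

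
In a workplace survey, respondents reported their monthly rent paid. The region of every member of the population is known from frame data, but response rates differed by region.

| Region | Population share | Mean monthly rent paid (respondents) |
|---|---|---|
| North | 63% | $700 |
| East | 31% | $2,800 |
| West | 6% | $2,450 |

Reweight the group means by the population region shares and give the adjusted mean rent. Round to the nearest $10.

$1,460

Reweight to the known region distribution:
  North: 0.63 × 700 = 441
  East: 0.31 × 2800 = 868
  West: 0.06 × 2450 = 147
Post-stratified estimate = 1456 → $1,460.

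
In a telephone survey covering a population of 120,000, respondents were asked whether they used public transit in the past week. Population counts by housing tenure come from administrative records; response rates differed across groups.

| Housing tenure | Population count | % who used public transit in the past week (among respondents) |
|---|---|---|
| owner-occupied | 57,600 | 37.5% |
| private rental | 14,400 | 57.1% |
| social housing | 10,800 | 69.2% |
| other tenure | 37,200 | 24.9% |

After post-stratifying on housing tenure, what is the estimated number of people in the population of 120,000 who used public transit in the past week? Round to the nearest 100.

Each cell contributes its population count × the respondent rate:
  owner-occupied: 57,600 × 37.5% = 21,600
  private rental: 14,400 × 57.1% = 8222.4
  social housing: 10,800 × 69.2% = 7473.6
  other tenure: 37,200 × 24.9% = 9262.8
Estimated total = 46558.8 → 46,600.

46,600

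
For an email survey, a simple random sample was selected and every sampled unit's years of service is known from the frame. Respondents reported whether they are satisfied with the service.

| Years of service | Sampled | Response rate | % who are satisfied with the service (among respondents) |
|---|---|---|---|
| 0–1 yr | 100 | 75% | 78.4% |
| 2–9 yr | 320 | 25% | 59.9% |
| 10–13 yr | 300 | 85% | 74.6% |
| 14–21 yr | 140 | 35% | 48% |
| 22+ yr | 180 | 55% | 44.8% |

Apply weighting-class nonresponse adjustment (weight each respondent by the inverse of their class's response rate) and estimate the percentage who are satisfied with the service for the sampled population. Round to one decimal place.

61.7%

Weighting each respondent by the inverse class response rate inflates each class back to its sampled size, so the class weight is n_sampled:
  0–1 yr: 100 × 78.4 = 7840
  2–9 yr: 320 × 59.9 = 19,168
  10–13 yr: 300 × 74.6 = 22,380
  14–21 yr: 140 × 48 = 6720
  22+ yr: 180 × 44.8 = 8064
Adjusted estimate = 64,172 / 1,040 = 61.7038 → 61.7%.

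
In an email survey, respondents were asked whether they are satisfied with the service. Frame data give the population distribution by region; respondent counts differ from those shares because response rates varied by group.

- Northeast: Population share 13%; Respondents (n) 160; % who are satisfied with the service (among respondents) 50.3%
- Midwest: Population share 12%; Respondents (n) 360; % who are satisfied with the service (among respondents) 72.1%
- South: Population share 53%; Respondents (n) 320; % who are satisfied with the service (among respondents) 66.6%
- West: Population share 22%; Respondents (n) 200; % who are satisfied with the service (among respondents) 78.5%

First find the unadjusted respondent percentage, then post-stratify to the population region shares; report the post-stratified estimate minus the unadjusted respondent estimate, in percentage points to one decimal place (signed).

-0.5 percentage points

Without adjustment, the pooled respondent share is:
  (160/1040)×50.3 + (360/1040)×72.1 + (320/1040)×66.6 + (200/1040)×78.5 = 68.2846%
Post-stratifying to population shares instead:
  0.13×50.3 + 0.12×72.1 + 0.53×66.6 + 0.22×78.5 = 67.759%
Difference = 67.759 − 68.2846 = -0.5256 pp.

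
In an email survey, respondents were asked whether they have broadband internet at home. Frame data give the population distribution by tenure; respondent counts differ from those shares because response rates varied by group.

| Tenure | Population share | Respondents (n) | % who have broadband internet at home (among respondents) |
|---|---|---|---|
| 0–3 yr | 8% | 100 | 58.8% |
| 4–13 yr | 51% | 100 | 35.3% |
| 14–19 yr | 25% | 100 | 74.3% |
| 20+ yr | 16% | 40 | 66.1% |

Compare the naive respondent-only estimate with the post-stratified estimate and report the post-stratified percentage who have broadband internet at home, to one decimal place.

Without adjustment, the pooled respondent share is:
  (100/340)×58.8 + (100/340)×35.3 + (100/340)×74.3 + (40/340)×66.1 = 57.3059%
Post-stratified estimate weights by population shares:
  0.08×58.8 + 0.51×35.3 + 0.25×74.3 + 0.16×66.1 = 51.858%

51.9%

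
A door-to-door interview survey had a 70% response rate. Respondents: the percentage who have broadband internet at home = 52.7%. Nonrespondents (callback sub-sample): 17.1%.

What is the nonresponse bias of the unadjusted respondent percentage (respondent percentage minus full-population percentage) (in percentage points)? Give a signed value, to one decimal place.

Nonresponse fraction = 1 − 0.7 = 0.3.
Bias = (nonresponse fraction) × (respondent percentage − nonrespondent percentage)
     = 0.3 × (52.7 − 17.1) = 0.3 × 35.6 = 10.68.

+10.7 percentage points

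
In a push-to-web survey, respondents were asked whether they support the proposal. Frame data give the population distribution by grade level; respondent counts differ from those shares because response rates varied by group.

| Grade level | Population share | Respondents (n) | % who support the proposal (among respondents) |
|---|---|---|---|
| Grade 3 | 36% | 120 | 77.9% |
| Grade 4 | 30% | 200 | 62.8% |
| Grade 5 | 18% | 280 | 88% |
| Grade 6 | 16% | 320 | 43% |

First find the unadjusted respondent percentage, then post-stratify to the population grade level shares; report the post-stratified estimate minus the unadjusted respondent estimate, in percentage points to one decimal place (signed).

Unadjusted (pooled respondent) estimate weights by respondent counts:
  (120/920)×77.9 + (200/920)×62.8 + (280/920)×88 + (320/920)×43 = 65.5522%
Post-stratifying to population shares instead:
  0.36×77.9 + 0.3×62.8 + 0.18×88 + 0.16×43 = 69.604%
Difference = 69.604 − 65.5522 = 4.0518 pp.

+4.1 percentage points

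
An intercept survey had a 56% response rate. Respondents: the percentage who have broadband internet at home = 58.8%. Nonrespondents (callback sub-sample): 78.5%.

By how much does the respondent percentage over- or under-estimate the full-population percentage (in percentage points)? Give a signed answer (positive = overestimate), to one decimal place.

-8.7 percentage points

Nonresponse fraction = 1 − 0.56 = 0.44.
Bias = (nonresponse fraction) × (respondent percentage − nonrespondent percentage)
     = 0.44 × (58.8 − 78.5) = 0.44 × -19.7 = -8.668.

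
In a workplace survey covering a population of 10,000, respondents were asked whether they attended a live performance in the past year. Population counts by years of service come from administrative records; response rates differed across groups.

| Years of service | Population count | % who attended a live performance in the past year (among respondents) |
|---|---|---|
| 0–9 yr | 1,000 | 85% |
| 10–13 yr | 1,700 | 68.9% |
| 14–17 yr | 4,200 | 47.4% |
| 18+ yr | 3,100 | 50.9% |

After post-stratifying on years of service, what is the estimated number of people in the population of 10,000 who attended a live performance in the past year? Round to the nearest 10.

Estimated count per cell = population count × respondent percentage:
  0–9 yr: 1,000 × 85% = 850
  10–13 yr: 1,700 × 68.9% = 1171.3
  14–17 yr: 4,200 × 47.4% = 1990.8
  18+ yr: 3,100 × 50.9% = 1577.9
Estimated total = 5590 → 5,590.

5,590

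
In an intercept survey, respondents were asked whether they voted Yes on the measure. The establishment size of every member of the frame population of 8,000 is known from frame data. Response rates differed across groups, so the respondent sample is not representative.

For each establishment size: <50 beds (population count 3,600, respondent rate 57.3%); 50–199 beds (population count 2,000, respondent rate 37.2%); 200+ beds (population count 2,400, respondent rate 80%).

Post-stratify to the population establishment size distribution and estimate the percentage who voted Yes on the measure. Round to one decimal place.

59.1%

Reweight to the known establishment size distribution:
  <50 beds: (3,600/8,000) × 57.3 = 25.785
  50–199 beds: (2,000/8,000) × 37.2 = 9.3
  200+ beds: (2,400/8,000) × 80 = 24
Post-stratified estimate = 59.085 → 59.1%.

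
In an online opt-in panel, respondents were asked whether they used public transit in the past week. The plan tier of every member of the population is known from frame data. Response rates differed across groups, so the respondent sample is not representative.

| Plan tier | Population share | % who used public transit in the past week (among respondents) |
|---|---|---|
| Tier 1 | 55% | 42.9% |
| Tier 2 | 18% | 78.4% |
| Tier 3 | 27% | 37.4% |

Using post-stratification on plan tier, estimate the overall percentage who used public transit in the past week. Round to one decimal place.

Weight each group's respondent value by its population share:
  Tier 1: 0.55 × 42.9 = 23.595
  Tier 2: 0.18 × 78.4 = 14.112
  Tier 3: 0.27 × 37.4 = 10.098
Post-stratified estimate = 47.805 → 47.8%.

47.8%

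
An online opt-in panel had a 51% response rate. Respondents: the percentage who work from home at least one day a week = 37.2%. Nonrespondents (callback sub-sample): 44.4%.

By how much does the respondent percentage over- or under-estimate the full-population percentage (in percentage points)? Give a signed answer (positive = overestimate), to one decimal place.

-3.5 percentage points

Nonresponse fraction = 1 − 0.51 = 0.49.
Bias = (nonresponse fraction) × (respondent percentage − nonrespondent percentage)
     = 0.49 × (37.2 − 44.4) = 0.49 × -7.2 = -3.528.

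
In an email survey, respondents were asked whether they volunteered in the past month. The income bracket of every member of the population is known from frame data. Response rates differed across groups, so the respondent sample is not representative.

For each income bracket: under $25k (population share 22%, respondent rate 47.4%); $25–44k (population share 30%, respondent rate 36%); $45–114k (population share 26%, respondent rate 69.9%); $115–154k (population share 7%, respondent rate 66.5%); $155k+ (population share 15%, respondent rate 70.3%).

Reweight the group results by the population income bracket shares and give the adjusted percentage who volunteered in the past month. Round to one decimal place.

Post-stratification weights by population share, not respondent share:
  under $25k: 0.22 × 47.4 = 10.428
  $25–44k: 0.3 × 36 = 10.8
  $45–114k: 0.26 × 69.9 = 18.174
  $115–154k: 0.07 × 66.5 = 4.655
  $155k+: 0.15 × 70.3 = 10.545
Post-stratified estimate = 54.602 → 54.6%.

54.6%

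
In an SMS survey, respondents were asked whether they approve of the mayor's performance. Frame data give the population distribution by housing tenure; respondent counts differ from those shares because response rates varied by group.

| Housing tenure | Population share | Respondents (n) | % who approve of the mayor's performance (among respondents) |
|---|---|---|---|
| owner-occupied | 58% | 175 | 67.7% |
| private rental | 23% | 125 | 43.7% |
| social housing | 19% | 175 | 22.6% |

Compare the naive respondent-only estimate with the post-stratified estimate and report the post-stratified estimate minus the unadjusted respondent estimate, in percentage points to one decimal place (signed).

+8.8 percentage points

Without adjustment, the pooled respondent share is:
  (175/475)×67.7 + (125/475)×43.7 + (175/475)×22.6 = 44.7684%
Reweighting by population housing tenure shares:
  0.58×67.7 + 0.23×43.7 + 0.19×22.6 = 53.611%
Difference = 53.611 − 44.7684 = 8.8426 pp.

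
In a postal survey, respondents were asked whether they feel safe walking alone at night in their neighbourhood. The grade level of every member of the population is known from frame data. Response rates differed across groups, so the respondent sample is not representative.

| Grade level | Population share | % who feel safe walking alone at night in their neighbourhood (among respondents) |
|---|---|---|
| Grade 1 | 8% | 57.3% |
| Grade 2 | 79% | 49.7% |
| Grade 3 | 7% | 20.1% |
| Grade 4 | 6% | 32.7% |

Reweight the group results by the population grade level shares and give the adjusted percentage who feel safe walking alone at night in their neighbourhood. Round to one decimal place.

47.2%

Reweight to the known grade level distribution:
  Grade 1: 0.08 × 57.3 = 4.584
  Grade 2: 0.79 × 49.7 = 39.263
  Grade 3: 0.07 × 20.1 = 1.407
  Grade 4: 0.06 × 32.7 = 1.962
Post-stratified estimate = 47.216 → 47.2%.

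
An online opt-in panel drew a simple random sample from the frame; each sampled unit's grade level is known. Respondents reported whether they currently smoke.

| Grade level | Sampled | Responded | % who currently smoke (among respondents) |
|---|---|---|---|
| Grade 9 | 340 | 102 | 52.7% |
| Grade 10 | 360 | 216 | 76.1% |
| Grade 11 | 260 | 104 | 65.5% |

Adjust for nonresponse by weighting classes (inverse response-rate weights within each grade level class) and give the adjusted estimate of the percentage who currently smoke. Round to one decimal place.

64.9%

Class response rates: Grade 9 102/340 = 30%, Grade 10 216/360 = 60%, Grade 11 104/260 = 40%.
Each respondent's weight = sampled/responded in their class; summing within a class gives n_sampled, so:
  Grade 9: 340 × 52.7 = 17,918
  Grade 10: 360 × 76.1 = 27396
  Grade 11: 260 × 65.5 = 17,030
Adjusted estimate = 62,344 / 960 = 64.9417 → 64.9%.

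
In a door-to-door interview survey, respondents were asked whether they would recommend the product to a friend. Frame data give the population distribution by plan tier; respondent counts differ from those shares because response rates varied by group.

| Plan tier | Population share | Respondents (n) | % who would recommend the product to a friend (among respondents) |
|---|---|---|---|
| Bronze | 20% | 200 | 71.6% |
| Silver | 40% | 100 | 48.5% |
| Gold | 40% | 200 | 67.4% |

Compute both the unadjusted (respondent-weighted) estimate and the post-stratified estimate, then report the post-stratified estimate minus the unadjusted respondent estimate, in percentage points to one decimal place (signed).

Naive respondent-only estimate (weights = respondent counts):
  (200/500)×71.6 + (100/500)×48.5 + (200/500)×67.4 = 65.3%
Reweighting by population plan tier shares:
  0.2×71.6 + 0.4×48.5 + 0.4×67.4 = 60.68%
Difference = 60.68 − 65.3 = -4.62 pp.

-4.6 percentage points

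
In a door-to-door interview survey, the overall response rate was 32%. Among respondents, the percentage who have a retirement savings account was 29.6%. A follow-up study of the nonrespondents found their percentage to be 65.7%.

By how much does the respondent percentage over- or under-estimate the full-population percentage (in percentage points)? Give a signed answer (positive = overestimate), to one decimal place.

-24.5 percentage points

Nonresponse fraction = 1 − 0.32 = 0.68.
Bias = (nonresponse fraction) × (respondent percentage − nonrespondent percentage)
     = 0.68 × (29.6 − 65.7) = 0.68 × -36.1 = -24.548.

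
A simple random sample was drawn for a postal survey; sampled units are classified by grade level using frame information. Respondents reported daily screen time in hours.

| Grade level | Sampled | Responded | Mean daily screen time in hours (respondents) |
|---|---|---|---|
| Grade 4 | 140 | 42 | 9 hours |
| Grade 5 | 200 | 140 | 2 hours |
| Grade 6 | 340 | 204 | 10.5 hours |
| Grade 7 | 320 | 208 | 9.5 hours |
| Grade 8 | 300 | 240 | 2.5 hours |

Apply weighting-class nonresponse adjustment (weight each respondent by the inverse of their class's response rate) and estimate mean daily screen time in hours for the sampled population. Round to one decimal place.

6.9

Class response rates: Grade 4 42/140 = 30%, Grade 5 140/200 = 70%, Grade 6 204/340 = 60%, Grade 7 208/320 = 65%, Grade 8 240/300 = 80%.
With weight = n_sampled/n_responded per class, the weighted class total is n_sampled:
  Grade 4: 140 × 9 = 1260
  Grade 5: 200 × 2 = 400
  Grade 6: 340 × 10.5 = 3570
  Grade 7: 320 × 9.5 = 3040
  Grade 8: 300 × 2.5 = 750
Adjusted estimate = 9020 / 1,300 = 6.93846 → 6.9.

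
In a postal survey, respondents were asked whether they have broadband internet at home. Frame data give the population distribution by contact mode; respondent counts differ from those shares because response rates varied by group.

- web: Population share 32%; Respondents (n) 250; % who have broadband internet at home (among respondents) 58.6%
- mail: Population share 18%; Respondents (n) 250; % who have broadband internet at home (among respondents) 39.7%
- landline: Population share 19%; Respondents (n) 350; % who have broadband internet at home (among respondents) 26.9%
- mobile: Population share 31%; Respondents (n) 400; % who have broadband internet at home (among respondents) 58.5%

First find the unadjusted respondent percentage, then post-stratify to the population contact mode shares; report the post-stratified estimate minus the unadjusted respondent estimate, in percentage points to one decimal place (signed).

+3.2 percentage points

Naive respondent-only estimate (weights = respondent counts):
  (250/1250)×58.6 + (250/1250)×39.7 + (350/1250)×26.9 + (400/1250)×58.5 = 45.912%
Reweighting by population contact mode shares:
  0.32×58.6 + 0.18×39.7 + 0.19×26.9 + 0.31×58.5 = 49.144%
Difference = 49.144 − 45.912 = 3.232 pp.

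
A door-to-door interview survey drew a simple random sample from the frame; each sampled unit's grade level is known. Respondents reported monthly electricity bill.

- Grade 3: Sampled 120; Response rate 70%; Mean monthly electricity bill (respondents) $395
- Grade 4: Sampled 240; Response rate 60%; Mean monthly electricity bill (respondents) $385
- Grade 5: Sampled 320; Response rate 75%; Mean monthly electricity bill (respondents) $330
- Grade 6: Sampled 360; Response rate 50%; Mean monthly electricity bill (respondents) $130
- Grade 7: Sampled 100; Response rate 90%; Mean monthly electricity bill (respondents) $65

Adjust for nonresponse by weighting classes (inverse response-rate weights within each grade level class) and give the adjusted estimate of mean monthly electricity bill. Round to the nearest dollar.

$262

Each respondent's weight = sampled/responded in their class; summing within a class gives n_sampled, so:
  Grade 3: 120 × 395 = 47,400
  Grade 4: 240 × 385 = 92,400
  Grade 5: 320 × 330 = 105,600
  Grade 6: 360 × 130 = 46,800
  Grade 7: 100 × 65 = 6500
Adjusted estimate = 298,700 / 1,140 = 262.018 → $262.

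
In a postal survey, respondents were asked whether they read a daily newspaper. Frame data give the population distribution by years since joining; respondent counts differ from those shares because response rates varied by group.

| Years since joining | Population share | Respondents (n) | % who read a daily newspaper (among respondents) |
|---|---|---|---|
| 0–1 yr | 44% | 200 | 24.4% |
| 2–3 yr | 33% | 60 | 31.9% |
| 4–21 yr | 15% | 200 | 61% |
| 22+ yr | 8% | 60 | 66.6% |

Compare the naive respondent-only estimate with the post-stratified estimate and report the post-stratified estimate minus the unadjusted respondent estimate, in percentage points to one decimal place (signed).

Unadjusted (pooled respondent) estimate weights by respondent counts:
  (200/520)×24.4 + (60/520)×31.9 + (200/520)×61 + (60/520)×66.6 = 44.2115%
Reweighting by population years since joining shares:
  0.44×24.4 + 0.33×31.9 + 0.15×61 + 0.08×66.6 = 35.741%
Difference = 35.741 − 44.2115 = -8.4705 pp.

-8.5 percentage points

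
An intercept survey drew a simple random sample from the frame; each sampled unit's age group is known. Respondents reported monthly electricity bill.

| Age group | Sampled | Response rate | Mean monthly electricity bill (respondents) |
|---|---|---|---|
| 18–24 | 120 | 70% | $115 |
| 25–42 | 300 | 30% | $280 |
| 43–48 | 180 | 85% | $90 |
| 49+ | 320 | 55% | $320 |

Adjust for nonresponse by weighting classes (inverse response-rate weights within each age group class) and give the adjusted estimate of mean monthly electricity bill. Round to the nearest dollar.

$235

With weight = n_sampled/n_responded per class, the weighted class total is n_sampled:
  18–24: 120 × 115 = 13,800
  25–42: 300 × 280 = 84,000
  43–48: 180 × 90 = 16,200
  49+: 320 × 320 = 102,400
Adjusted estimate = 216,400 / 920 = 235.217 → $235.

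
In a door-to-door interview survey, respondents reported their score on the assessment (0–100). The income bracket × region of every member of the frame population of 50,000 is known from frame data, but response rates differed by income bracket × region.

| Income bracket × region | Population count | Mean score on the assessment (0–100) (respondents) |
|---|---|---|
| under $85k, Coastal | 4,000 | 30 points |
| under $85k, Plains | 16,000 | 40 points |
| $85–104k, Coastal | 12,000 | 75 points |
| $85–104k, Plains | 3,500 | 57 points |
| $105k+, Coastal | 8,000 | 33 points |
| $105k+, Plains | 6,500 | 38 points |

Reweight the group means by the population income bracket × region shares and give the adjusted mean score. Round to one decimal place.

Each cell contributes population-share × respondent value:
  under $85k, Coastal: (4,000/50,000) × 30 = 2.4
  under $85k, Plains: (16,000/50,000) × 40 = 12.8
  $85–104k, Coastal: (12,000/50,000) × 75 = 18
  $85–104k, Plains: (3,500/50,000) × 57 = 3.99
  $105k+, Coastal: (8,000/50,000) × 33 = 5.28
  $105k+, Plains: (6,500/50,000) × 38 = 4.94
Post-stratified estimate = 47.41 → 47.4.

47.4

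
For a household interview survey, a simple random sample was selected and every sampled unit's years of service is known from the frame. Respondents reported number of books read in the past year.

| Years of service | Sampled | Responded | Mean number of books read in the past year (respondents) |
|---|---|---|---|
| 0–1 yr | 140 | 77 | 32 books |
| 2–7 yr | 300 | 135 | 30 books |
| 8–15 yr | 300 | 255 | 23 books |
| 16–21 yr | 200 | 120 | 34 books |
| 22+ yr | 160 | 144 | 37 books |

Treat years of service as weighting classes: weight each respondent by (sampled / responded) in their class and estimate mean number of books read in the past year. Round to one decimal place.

Class response rates: 0–1 yr 77/140 = 55%, 2–7 yr 135/300 = 45%, 8–15 yr 255/300 = 85%, 16–21 yr 120/200 = 60%, 22+ yr 144/160 = 90%.
Weighting each respondent by the inverse class response rate inflates each class back to its sampled size, so the class weight is n_sampled:
  0–1 yr: 140 × 32 = 4480
  2–7 yr: 300 × 30 = 9000
  8–15 yr: 300 × 23 = 6900
  16–21 yr: 200 × 34 = 6800
  22+ yr: 160 × 37 = 5920
Adjusted estimate = 33,100 / 1,100 = 30.0909 → 30.1.

30.1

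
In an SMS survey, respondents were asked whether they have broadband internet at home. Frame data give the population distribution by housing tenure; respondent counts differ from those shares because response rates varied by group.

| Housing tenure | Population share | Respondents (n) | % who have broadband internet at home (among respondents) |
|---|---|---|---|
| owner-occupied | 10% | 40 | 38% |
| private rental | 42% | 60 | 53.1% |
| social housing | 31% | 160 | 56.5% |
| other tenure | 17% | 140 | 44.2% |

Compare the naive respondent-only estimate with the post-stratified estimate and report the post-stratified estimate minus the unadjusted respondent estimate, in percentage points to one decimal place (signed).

+1.3 percentage points

Without adjustment, the pooled respondent share is:
  (40/400)×38 + (60/400)×53.1 + (160/400)×56.5 + (140/400)×44.2 = 49.835%
Post-stratifying to population shares instead:
  0.1×38 + 0.42×53.1 + 0.31×56.5 + 0.17×44.2 = 51.131%
Difference = 51.131 − 49.835 = 1.296 pp.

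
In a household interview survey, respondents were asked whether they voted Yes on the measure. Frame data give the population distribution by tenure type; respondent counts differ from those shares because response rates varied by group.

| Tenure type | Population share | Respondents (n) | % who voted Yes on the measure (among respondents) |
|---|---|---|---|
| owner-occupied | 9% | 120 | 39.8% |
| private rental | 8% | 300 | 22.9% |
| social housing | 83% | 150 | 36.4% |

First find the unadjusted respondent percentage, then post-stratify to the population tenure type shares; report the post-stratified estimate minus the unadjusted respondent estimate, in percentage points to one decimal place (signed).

Unadjusted (pooled respondent) estimate weights by respondent counts:
  (120/570)×39.8 + (300/570)×22.9 + (150/570)×36.4 = 30.0105%
Post-stratifying to population shares instead:
  0.09×39.8 + 0.08×22.9 + 0.83×36.4 = 35.626%
Difference = 35.626 − 30.0105 = 5.6155 pp.

+5.6 percentage points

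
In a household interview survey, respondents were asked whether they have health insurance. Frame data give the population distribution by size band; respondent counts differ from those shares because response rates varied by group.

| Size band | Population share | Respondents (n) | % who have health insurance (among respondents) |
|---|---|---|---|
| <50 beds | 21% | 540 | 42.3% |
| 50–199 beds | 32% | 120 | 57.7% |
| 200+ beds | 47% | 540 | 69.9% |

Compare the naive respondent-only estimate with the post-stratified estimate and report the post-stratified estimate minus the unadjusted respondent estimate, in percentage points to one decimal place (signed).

Unadjusted (pooled respondent) estimate weights by respondent counts:
  (540/1200)×42.3 + (120/1200)×57.7 + (540/1200)×69.9 = 56.26%
Reweighting by population size band shares:
  0.21×42.3 + 0.32×57.7 + 0.47×69.9 = 60.2%
Difference = 60.2 − 56.26 = 3.94 pp.

+3.9 percentage points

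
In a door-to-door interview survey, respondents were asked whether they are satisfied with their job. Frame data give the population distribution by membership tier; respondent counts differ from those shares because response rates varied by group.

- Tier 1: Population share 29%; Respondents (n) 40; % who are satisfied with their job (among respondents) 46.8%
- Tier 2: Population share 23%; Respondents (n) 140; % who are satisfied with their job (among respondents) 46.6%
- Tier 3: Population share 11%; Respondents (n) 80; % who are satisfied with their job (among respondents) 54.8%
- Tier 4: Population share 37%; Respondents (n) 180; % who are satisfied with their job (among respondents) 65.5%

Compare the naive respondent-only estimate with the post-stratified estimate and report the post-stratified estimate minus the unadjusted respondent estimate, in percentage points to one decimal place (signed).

-1.3 percentage points

Naive respondent-only estimate (weights = respondent counts):
  (40/440)×46.8 + (140/440)×46.6 + (80/440)×54.8 + (180/440)×65.5 = 55.8409%
Reweighting by population membership tier shares:
  0.29×46.8 + 0.23×46.6 + 0.11×54.8 + 0.37×65.5 = 54.553%
Difference = 54.553 − 55.8409 = -1.2879 pp.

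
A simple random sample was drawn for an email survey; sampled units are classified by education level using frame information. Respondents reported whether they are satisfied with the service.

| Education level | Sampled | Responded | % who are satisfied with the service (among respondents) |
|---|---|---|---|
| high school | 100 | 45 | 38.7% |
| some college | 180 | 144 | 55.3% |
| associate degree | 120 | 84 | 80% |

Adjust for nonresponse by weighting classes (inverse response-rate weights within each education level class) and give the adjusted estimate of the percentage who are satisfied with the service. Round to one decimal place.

Response rates by class: high school 45/100 = 45%, some college 144/180 = 80%, associate degree 84/120 = 70%.
Each respondent's weight = sampled/responded in their class; summing within a class gives n_sampled, so:
  high school: 100 × 38.7 = 3870
  some college: 180 × 55.3 = 9954
  associate degree: 120 × 80 = 9600
Adjusted estimate = 23,424 / 400 = 58.56 → 58.6%.

58.6%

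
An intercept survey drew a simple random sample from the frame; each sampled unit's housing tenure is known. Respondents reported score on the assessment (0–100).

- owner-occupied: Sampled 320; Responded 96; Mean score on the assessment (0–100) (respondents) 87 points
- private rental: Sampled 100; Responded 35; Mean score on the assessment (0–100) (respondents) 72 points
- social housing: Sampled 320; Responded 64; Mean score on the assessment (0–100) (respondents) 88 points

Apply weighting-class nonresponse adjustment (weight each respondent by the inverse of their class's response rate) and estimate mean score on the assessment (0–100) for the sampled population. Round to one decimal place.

Response rates by class: owner-occupied 96/320 = 30%, private rental 35/100 = 35%, social housing 64/320 = 20%.
Weighting each respondent by the inverse class response rate inflates each class back to its sampled size, so the class weight is n_sampled:
  owner-occupied: 320 × 87 = 27,840
  private rental: 100 × 72 = 7200
  social housing: 320 × 88 = 28,160
Adjusted estimate = 63,200 / 740 = 85.4054 → 85.4.

85.4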